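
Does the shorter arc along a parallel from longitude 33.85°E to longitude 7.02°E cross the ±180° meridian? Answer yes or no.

No

Signed shortest Δλ = ((7.02 − 33.85 + 180) mod 360) − 180 = -26.83°.
Going west by 26.83° from +33.85° reaches +7.02° without touching 180°.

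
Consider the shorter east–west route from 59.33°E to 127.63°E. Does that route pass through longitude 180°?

No

Signed shortest Δλ = ((127.63 − 59.33 + 180) mod 360) − 180 = 68.3°.
Going east by 68.3° from +59.33° reaches +127.63° without touching 180°.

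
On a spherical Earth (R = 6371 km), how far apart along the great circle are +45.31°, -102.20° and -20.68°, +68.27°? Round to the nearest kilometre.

17141 km

Δλ = 68.27 − -102.20 = 170.47°.
Δφ = -20.68 − 45.31 = -65.99°.
a = sin²(Δφ/2) + cos φ₁ · cos φ₂ · sin²(Δλ/2) = 0.949969.
c = 2·atan2(√a, √(1−a)) = 2.69042 rad → d = 6371·c ≈ 17140.68 km.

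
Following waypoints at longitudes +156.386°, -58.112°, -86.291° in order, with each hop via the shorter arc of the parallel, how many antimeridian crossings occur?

Leg 1: +156.386° → -58.112°, shortest Δλ = 145.502° (east) — crosses 180°.
Leg 2: -58.112° → -86.291°, shortest Δλ = -28.179° (west) — does not cross 180°.
Total crossings: 1.

1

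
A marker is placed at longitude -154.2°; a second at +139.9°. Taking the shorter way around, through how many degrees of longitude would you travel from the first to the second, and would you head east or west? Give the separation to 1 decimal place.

65.9° west

Raw difference: 139.9 − -154.2 = 294.1°.
Normalise into (−180°, 180°]: 294.1° − 360° = -65.9°.
Negative ⇒ the second point lies to the west; separation 65.9°.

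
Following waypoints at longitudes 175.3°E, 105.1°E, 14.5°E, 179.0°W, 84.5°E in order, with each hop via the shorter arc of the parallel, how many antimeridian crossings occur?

Leg 1: +175.3° → +105.1°, shortest Δλ = -70.2° (west) — does not cross 180°.
Leg 2: +105.1° → +14.5°, shortest Δλ = -90.6° (west) — does not cross 180°.
Leg 3: +14.5° → -179.0°, shortest Δλ = 166.5° (east) — crosses 180°.
Leg 4: -179.0° → +84.5°, shortest Δλ = -96.5° (west) — crosses 180°.
Total crossings: 2.

2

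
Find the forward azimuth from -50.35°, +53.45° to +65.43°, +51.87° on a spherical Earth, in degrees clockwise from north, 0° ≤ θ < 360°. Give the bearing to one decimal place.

359.3°

Δλ = 51.87 − 53.45 = -1.58°.
θ = atan2( sin Δλ · cos φ₂ , cos φ₁ · sin φ₂ − sin φ₁ · cos φ₂ · cos Δλ )
  = atan2(-0.01146, 0.90035) = -0.730° → normalised to [0°, 360°): 359.270°.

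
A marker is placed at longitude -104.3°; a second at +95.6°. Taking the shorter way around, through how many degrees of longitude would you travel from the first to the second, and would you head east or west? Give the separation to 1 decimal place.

Raw difference: 95.6 − -104.3 = 199.9°.
Normalise into (−180°, 180°]: 199.9° − 360° = -160.1°.
Negative ⇒ the second point lies to the west; separation 160.1°.

160.1° west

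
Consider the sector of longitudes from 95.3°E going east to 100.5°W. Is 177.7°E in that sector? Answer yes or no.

Yes

Band width going east from +95.3° to -100.5°: ((-100.5 − 95.3) mod 360) = 164.2°.
Offset of +177.7° east of the west edge: ((177.7 − 95.3) mod 360) = 82.4°.
82.4° ≤ 164.2° ⇒ inside.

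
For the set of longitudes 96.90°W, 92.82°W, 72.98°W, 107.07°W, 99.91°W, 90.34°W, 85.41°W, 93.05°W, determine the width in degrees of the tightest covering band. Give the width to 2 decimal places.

Sort the longitudes: -107.07°, -99.91°, -96.90°, -93.05°, -92.82°, -90.34°, -85.41°, -72.98°.
Eastward gaps between consecutive values (wrapping around): 7.16°, 3.01°, 3.85°, 0.23°, 2.48°, 4.93°, 12.43°, 325.91°.
Largest gap = 325.91° ⇒ minimal covering band is its complement: 360° − 325.91° = 34.09°.
Band runs from -107.07° eastward to -72.98°.

34.09°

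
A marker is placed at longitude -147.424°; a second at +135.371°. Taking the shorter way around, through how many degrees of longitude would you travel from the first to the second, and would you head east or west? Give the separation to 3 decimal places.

Raw difference: 135.371 − -147.424 = 282.795°.
Normalise into (−180°, 180°]: 282.795° − 360° = -77.205°.
Negative ⇒ the second point lies to the west; separation 77.205°.

77.205° west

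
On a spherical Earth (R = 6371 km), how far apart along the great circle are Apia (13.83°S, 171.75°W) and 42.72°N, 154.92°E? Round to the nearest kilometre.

7148 km

Δλ = 154.92 − -171.75 = 326.67°; wrapped into (−180°, 180°]: -33.33°.
Δφ = 42.72 − -13.83 = 56.55°.
a = sin²(Δφ/2) + cos φ₁ · cos φ₂ · sin²(Δλ/2) = 0.283064.
c = 2·atan2(√a, √(1−a)) = 1.12201 rad → d = 6371·c ≈ 7148.33 km.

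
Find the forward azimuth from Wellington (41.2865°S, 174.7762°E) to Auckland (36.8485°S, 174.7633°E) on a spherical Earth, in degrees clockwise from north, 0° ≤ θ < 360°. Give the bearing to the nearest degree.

0°

Δλ = 174.7633 − 174.7762 = -0.0129°.
θ = atan2( sin Δλ · cos φ₂ , cos φ₁ · sin φ₂ − sin φ₁ · cos φ₂ · cos Δλ )
  = atan2(-0.00018, 0.07738) = -0.133° → normalised to [0°, 360°): 359.867°.
To the nearest degree that is 360°, which in [0°, 360°) is written 0°.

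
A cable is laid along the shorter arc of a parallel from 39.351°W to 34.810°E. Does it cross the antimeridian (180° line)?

Signed shortest Δλ = ((34.810 − -39.351 + 180) mod 360) − 180 = 74.161°.
Going east by 74.161° from -39.351° reaches +34.810° without touching 180°.

No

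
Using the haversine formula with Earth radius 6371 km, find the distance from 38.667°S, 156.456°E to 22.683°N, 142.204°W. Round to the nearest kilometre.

Δλ = -142.204 − 156.456 = -298.660°; wrapped into (−180°, 180°]: 61.340°.
Δφ = 22.683 − -38.667 = 61.350°.
a = sin²(Δφ/2) + cos φ₁ · cos φ₂ · sin²(Δλ/2) = 0.447715.
c = 2·atan2(√a, √(1−a)) = 1.46603 rad → d = 6371·c ≈ 9340.10 km.

9340 km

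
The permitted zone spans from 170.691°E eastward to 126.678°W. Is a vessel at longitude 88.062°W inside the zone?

Band width going east from +170.691° to -126.678°: ((-126.678 − 170.691) mod 360) = 62.631°.
Offset of -88.062° east of the west edge: ((-88.062 − 170.691) mod 360) = 101.247°.
101.247° > 62.631° ⇒ outside.

No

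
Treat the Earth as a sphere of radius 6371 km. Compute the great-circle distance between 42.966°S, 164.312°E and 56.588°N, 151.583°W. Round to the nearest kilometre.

11813 km

Δλ = -151.583 − 164.312 = -315.895°; wrapped into (−180°, 180°]: 44.105°.
Δφ = 56.588 − -42.966 = 99.554°.
a = sin²(Δφ/2) + cos φ₁ · cos φ₂ · sin²(Δλ/2) = 0.639791.
c = 2·atan2(√a, √(1−a)) = 1.85415 rad → d = 6371·c ≈ 11812.82 km.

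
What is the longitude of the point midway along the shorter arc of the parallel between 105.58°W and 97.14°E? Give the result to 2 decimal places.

Signed shortest Δλ from -105.58° to +97.14° is -157.28°.
Midpoint longitude = -105.58° + (-157.28°)/2 = -105.58° − 78.64° = -184.22°.
Normalise into (−180°, 180°]: +175.78°.
(The naïve average (-105.58 + +97.14)/2 = -4.22° is on the wrong side of the globe.)

175.78°E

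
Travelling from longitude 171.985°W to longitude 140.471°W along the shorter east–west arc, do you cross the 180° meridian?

Signed shortest Δλ = ((-140.471 − -171.985 + 180) mod 360) − 180 = 31.514°.
Going east by 31.514° from -171.985° reaches -140.471° without touching 180°.

No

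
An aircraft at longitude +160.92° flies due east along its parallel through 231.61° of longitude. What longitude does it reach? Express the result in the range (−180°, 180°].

Start at +160.92°; shift +231.61° → +392.53°.
+392.53° lies outside (−180°, 180°]; subtract 360° → +32.53°.

+32.53°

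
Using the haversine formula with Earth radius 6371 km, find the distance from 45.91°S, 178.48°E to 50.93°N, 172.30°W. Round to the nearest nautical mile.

Δλ = -172.30 − 178.48 = -350.78°; wrapped into (−180°, 180°]: 9.22°.
Δφ = 50.93 − -45.91 = 96.84°.
a = sin²(Δφ/2) + cos φ₁ · cos φ₂ · sin²(Δλ/2) = 0.562381.
c = 2·atan2(√a, √(1−a)) = 1.69589 rad → d = 6371·c ≈ 10804.48 km ≈ 5833.95 nmi.

5834 nmi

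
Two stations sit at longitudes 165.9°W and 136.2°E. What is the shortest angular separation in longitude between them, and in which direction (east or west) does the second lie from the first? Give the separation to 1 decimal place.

57.9° west

Raw difference: 136.2 − -165.9 = 302.1°.
Normalise into (−180°, 180°]: 302.1° − 360° = -57.9°.
Negative ⇒ the second point lies to the west; separation 57.9°.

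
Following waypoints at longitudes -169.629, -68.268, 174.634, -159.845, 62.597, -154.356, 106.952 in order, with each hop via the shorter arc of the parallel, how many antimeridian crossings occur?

Leg 1: -169.629° → -68.268°, shortest Δλ = 101.361° (east) — does not cross 180°.
Leg 2: -68.268° → +174.634°, shortest Δλ = -117.098° (west) — crosses 180°.
Leg 3: +174.634° → -159.845°, shortest Δλ = 25.521° (east) — crosses 180°.
Leg 4: -159.845° → +62.597°, shortest Δλ = -137.558° (west) — crosses 180°.
Leg 5: +62.597° → -154.356°, shortest Δλ = 143.047° (east) — crosses 180°.
Leg 6: -154.356° → +106.952°, shortest Δλ = -98.692° (west) — crosses 180°.
Total crossings: 5.

5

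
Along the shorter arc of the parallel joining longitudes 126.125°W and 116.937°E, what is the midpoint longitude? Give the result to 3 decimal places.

Signed shortest Δλ from -126.125° to +116.937° is -116.938°.
Midpoint longitude = -126.125° + (-116.938°)/2 = -126.125° − 58.469° = -184.594°.
Normalise into (−180°, 180°]: +175.406°.
(The naïve average (-126.125 + +116.937)/2 = -4.594° is on the wrong side of the globe.)

175.406°E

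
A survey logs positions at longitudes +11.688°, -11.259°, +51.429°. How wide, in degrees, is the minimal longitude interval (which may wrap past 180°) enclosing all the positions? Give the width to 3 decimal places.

62.688°

Sort the longitudes: -11.259°, +11.688°, +51.429°.
Eastward gaps between consecutive values (wrapping around): 22.947°, 39.741°, 297.312°.
Largest gap = 297.312° ⇒ minimal covering band is its complement: 360° − 297.312° = 62.688°.
Band runs from -11.259° eastward to +51.429°.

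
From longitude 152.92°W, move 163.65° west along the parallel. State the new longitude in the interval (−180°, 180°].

Start at -152.92°; shift −163.65° → -316.57°.
-316.57° lies outside (−180°, 180°]; add 360° → +43.43°.

43.43°E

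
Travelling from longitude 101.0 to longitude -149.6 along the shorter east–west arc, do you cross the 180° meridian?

Naïve |-149.6 − 101.0| = 250.6° > 180°, so the shorter arc goes the other way round — across 180°.
Signed shortest Δλ = ((-149.6 − 101.0 + 180) mod 360) − 180 = 109.4°.
Going east by 109.4° from +101.0° passes through 180° before reaching -149.6°.

Yes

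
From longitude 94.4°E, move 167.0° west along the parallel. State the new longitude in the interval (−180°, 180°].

Start at +94.4°; shift −167.0° → -72.6°.
-72.6° already lies in (−180°, 180°].

72.6°W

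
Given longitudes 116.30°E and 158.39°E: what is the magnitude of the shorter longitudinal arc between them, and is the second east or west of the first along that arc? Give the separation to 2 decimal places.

Raw difference: 158.39 − 116.30 = 42.09°.
Normalise into (−180°, 180°]: 42.09° stays 42.09°.
Positive ⇒ the second point lies to the east; separation 42.09°.

42.09° east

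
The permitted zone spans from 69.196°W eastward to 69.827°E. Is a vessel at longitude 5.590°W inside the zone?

Yes

Band width going east from -69.196° to +69.827°: ((69.827 − -69.196) mod 360) = 139.023°.
Offset of -5.590° east of the west edge: ((-5.590 − -69.196) mod 360) = 63.606°.
63.606° ≤ 139.023° ⇒ inside.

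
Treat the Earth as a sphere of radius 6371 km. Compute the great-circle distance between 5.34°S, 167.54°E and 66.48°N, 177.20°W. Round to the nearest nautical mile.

Δλ = -177.20 − 167.54 = -344.74°; wrapped into (−180°, 180°]: 15.26°.
Δφ = 66.48 − -5.34 = 71.82°.
a = sin²(Δφ/2) + cos φ₁ · cos φ₂ · sin²(Δλ/2) = 0.351003.
c = 2·atan2(√a, √(1−a)) = 1.26821 rad → d = 6371·c ≈ 8079.74 km ≈ 4362.71 nmi.

4363 nmi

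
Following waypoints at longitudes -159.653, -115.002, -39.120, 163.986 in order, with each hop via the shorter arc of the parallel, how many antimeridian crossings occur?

1

Leg 1: -159.653° → -115.002°, shortest Δλ = 44.651° (east) — does not cross 180°.
Leg 2: -115.002° → -39.120°, shortest Δλ = 75.882° (east) — does not cross 180°.
Leg 3: -39.120° → +163.986°, shortest Δλ = -156.894° (west) — crosses 180°.
Total crossings: 1.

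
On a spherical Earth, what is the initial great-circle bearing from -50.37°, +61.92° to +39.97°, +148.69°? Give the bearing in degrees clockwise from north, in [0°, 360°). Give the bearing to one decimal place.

Δλ = 148.69 − 61.92 = 86.77°.
θ = atan2( sin Δλ · cos φ₂ , cos φ₁ · sin φ₂ − sin φ₁ · cos φ₂ · cos Δλ )
  = atan2(0.76516, 0.44299) = 59.931° → normalised to [0°, 360°): 59.931°.

59.9°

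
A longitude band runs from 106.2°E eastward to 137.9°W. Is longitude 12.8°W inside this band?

No

Band width going east from +106.2° to -137.9°: ((-137.9 − 106.2) mod 360) = 115.9°.
Offset of -12.8° east of the west edge: ((-12.8 − 106.2) mod 360) = 241.0°.
241.0° > 115.9° ⇒ outside.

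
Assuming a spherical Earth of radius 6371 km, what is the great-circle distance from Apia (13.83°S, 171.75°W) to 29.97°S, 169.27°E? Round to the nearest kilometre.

Δλ = 169.27 − -171.75 = 341.02°; wrapped into (−180°, 180°]: -18.98°.
Δφ = -29.97 − -13.83 = -16.14°.
a = sin²(Δφ/2) + cos φ₁ · cos φ₂ · sin²(Δλ/2) = 0.042574.
c = 2·atan2(√a, √(1−a)) = 0.41565 rad → d = 6371·c ≈ 2648.13 km.

2648 km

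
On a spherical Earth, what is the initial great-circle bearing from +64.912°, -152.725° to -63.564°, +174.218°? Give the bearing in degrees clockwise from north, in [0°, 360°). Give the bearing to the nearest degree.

Δλ = 174.218 − -152.725 = 326.943°; wrapped into (−180°, 180°]: -33.057°.
θ = atan2( sin Δλ · cos φ₂ , cos φ₁ · sin φ₂ − sin φ₁ · cos φ₂ · cos Δλ )
  = atan2(-0.24284, -0.71760) = -161.304° → normalised to [0°, 360°): 198.696°.

199°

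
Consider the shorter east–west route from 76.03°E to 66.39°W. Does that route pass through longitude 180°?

Signed shortest Δλ = ((-66.39 − 76.03 + 180) mod 360) − 180 = -142.42°.
Going west by 142.42° from +76.03° reaches -66.39° without touching 180°.

No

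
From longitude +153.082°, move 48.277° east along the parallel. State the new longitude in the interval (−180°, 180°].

Start at +153.082°; shift +48.277° → +201.359°.
+201.359° lies outside (−180°, 180°]; subtract 360° → -158.641°.

-158.641°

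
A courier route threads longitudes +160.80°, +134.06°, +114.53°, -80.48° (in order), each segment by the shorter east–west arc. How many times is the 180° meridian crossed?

1

Leg 1: +160.80° → +134.06°, shortest Δλ = -26.74° (west) — does not cross 180°.
Leg 2: +134.06° → +114.53°, shortest Δλ = -19.53° (west) — does not cross 180°.
Leg 3: +114.53° → -80.48°, shortest Δλ = 164.99° (east) — crosses 180°.
Total crossings: 1.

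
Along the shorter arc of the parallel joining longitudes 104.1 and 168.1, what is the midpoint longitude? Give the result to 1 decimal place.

+136.1°

Signed shortest Δλ from +104.1° to +168.1° is +64.0°.
Midpoint longitude = +104.1° + (+64.0°)/2 = +104.1° + 32.0° = +136.1°.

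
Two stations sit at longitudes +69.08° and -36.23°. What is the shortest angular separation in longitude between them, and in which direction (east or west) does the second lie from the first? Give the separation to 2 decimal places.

Raw difference: -36.23 − 69.08 = -105.31°.
Normalise into (−180°, 180°]: -105.31° stays -105.31°.
Negative ⇒ the second point lies to the west; separation 105.31°.

105.31° west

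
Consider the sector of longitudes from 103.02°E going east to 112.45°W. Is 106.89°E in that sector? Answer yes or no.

Yes

Band width going east from +103.02° to -112.45°: ((-112.45 − 103.02) mod 360) = 144.53°.
Offset of +106.89° east of the west edge: ((106.89 − 103.02) mod 360) = 3.87°.
3.87° ≤ 144.53° ⇒ inside.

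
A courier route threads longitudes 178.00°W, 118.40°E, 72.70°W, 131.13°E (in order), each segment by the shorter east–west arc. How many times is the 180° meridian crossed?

3

Leg 1: -178.00° → +118.40°, shortest Δλ = -63.6° (west) — crosses 180°.
Leg 2: +118.40° → -72.70°, shortest Δλ = 168.9° (east) — crosses 180°.
Leg 3: -72.70° → +131.13°, shortest Δλ = -156.17° (west) — crosses 180°.
Total crossings: 3.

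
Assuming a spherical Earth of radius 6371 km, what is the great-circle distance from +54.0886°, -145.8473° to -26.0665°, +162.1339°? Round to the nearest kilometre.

Δλ = 162.1339 − -145.8473 = 307.9812°; wrapped into (−180°, 180°]: -52.0188°.
Δφ = -26.0665 − 54.0886 = -80.1551°.
a = sin²(Δφ/2) + cos φ₁ · cos φ₂ · sin²(Δλ/2) = 0.515826.
c = 2·atan2(√a, √(1−a)) = 1.60245 rad → d = 6371·c ≈ 10209.24 km.

10209 km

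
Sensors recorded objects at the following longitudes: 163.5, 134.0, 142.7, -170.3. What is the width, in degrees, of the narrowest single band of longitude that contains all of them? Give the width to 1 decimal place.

Sort the longitudes: -170.3°, +134.0°, +142.7°, +163.5°.
Eastward gaps between consecutive values (wrapping around): 304.3°, 8.7°, 20.8°, 26.2°.
Largest gap = 304.3° ⇒ minimal covering band is its complement: 360° − 304.3° = 55.7°.
Band runs from +134.0° eastward to -170.3°, crossing the antimeridian.

55.7°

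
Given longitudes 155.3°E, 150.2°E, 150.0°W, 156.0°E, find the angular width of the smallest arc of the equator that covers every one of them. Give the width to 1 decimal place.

Sort the longitudes: -150.0°, +150.2°, +155.3°, +156.0°.
Eastward gaps between consecutive values (wrapping around): 300.2°, 5.1°, 0.7°, 54.0°.
Largest gap = 300.2° ⇒ minimal covering band is its complement: 360° − 300.2° = 59.8°.
Band runs from +150.2° eastward to -150.0°, crossing the antimeridian.

59.8°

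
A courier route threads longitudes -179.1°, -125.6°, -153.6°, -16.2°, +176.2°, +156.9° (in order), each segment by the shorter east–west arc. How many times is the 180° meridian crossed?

1

Leg 1: -179.1° → -125.6°, shortest Δλ = 53.5° (east) — does not cross 180°.
Leg 2: -125.6° → -153.6°, shortest Δλ = -28.0° (west) — does not cross 180°.
Leg 3: -153.6° → -16.2°, shortest Δλ = 137.4° (east) — does not cross 180°.
Leg 4: -16.2° → +176.2°, shortest Δλ = -167.6° (west) — crosses 180°.
Leg 5: +176.2° → +156.9°, shortest Δλ = -19.3° (west) — does not cross 180°.
Total crossings: 1.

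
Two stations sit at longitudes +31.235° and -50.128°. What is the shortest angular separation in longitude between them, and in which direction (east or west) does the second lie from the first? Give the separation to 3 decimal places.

81.363° west

Raw difference: -50.128 − 31.235 = -81.363°.
Normalise into (−180°, 180°]: -81.363° stays -81.363°.
Negative ⇒ the second point lies to the west; separation 81.363°.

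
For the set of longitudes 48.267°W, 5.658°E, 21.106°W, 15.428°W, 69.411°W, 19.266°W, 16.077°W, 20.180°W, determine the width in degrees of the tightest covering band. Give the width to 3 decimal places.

75.069°

Sort the longitudes: -69.411°, -48.267°, -21.106°, -20.180°, -19.266°, -16.077°, -15.428°, +5.658°.
Eastward gaps between consecutive values (wrapping around): 21.144°, 27.161°, 0.926°, 0.914°, 3.189°, 0.649°, 21.086°, 284.931°.
Largest gap = 284.931° ⇒ minimal covering band is its complement: 360° − 284.931° = 75.069°.
Band runs from -69.411° eastward to +5.658°.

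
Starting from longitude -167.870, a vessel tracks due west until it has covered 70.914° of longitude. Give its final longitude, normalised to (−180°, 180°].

Start at -167.870°; shift −70.914° → -238.784°.
-238.784° lies outside (−180°, 180°]; add 360° → +121.216°.

+121.216°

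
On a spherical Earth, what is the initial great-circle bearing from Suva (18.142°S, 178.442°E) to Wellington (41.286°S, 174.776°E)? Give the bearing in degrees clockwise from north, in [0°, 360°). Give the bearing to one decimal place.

Δλ = 174.776 − 178.442 = -3.666°.
θ = atan2( sin Δλ · cos φ₂ , cos φ₁ · sin φ₂ − sin φ₁ · cos φ₂ · cos Δλ )
  = atan2(-0.04805, -0.39352) = -173.039° → normalised to [0°, 360°): 186.961°.

187.0°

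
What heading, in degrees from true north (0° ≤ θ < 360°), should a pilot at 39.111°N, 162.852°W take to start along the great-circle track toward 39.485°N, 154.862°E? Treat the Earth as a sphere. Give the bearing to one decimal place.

284.4°

Δλ = 154.862 − -162.852 = 317.714°; wrapped into (−180°, 180°]: -42.286°.
θ = atan2( sin Δλ · cos φ₂ , cos φ₁ · sin φ₂ − sin φ₁ · cos φ₂ · cos Δλ )
  = atan2(-0.51929, 0.13321) = -75.612° → normalised to [0°, 360°): 284.388°.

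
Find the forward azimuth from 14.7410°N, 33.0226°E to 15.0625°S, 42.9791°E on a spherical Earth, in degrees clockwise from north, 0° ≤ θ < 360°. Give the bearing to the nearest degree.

Δλ = 42.9791 − 33.0226 = 9.9565°.
θ = atan2( sin Δλ · cos φ₂ , cos φ₁ · sin φ₂ − sin φ₁ · cos φ₂ · cos Δλ )
  = atan2(0.16696, -0.49333) = 161.302° → normalised to [0°, 360°): 161.302°.

161°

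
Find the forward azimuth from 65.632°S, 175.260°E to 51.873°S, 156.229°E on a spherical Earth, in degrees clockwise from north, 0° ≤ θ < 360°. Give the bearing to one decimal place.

315.8°

Δλ = 156.229 − 175.260 = -19.031°.
θ = atan2( sin Δλ · cos φ₂ , cos φ₁ · sin φ₂ − sin φ₁ · cos φ₂ · cos Δλ )
  = atan2(-0.20132, 0.20710) = -44.190° → normalised to [0°, 360°): 315.810°.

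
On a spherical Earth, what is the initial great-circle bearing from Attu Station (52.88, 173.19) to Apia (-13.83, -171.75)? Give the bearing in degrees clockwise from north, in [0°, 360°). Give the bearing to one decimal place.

164.2°

Δλ = -171.75 − 173.19 = -344.94°; wrapped into (−180°, 180°]: 15.06°.
θ = atan2( sin Δλ · cos φ₂ , cos φ₁ · sin φ₂ − sin φ₁ · cos φ₂ · cos Δλ )
  = atan2(0.25230, -0.89192) = 164.205° → normalised to [0°, 360°): 164.205°.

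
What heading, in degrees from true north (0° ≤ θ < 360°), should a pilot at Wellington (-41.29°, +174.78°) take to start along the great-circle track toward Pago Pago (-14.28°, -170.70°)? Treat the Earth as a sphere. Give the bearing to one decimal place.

29.3°

Δλ = -170.70 − 174.78 = -345.48°; wrapped into (−180°, 180°]: 14.52°.
θ = atan2( sin Δλ · cos φ₂ , cos φ₁ · sin φ₂ − sin φ₁ · cos φ₂ · cos Δλ )
  = atan2(0.24297, 0.43372) = 29.258° → normalised to [0°, 360°): 29.258°.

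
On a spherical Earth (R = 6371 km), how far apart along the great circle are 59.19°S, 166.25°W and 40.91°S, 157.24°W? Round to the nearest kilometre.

2128 km

Δλ = -157.24 − -166.25 = 9.01°.
Δφ = -40.91 − -59.19 = 18.28°.
a = sin²(Δφ/2) + cos φ₁ · cos φ₂ · sin²(Δλ/2) = 0.027621.
c = 2·atan2(√a, √(1−a)) = 0.33394 rad → d = 6371·c ≈ 2127.52 km.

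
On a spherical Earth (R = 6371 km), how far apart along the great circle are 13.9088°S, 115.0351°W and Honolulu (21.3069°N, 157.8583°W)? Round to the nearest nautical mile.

3292 nmi

Δλ = -157.8583 − -115.0351 = -42.8232°.
Δφ = 21.3069 − -13.9088 = 35.2157°.
a = sin²(Δφ/2) + cos φ₁ · cos φ₂ · sin²(Δλ/2) = 0.212029.
c = 2·atan2(√a, √(1−a)) = 0.95704 rad → d = 6371·c ≈ 6097.31 km ≈ 3292.28 nmi.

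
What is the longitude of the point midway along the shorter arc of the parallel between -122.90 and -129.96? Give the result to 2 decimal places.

Signed shortest Δλ from -122.90° to -129.96° is -7.06°.
Midpoint longitude = -122.90° + (-7.06°)/2 = -122.90° − 3.53° = -126.43°.

-126.43°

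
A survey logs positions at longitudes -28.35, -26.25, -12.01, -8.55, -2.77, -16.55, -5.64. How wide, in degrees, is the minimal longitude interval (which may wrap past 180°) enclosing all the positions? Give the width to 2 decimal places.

25.58°

Sort the longitudes: -28.35°, -26.25°, -16.55°, -12.01°, -8.55°, -5.64°, -2.77°.
Eastward gaps between consecutive values (wrapping around): 2.10°, 9.70°, 4.54°, 3.46°, 2.91°, 2.87°, 334.42°.
Largest gap = 334.42° ⇒ minimal covering band is its complement: 360° − 334.42° = 25.58°.
Band runs from -28.35° eastward to -2.77°.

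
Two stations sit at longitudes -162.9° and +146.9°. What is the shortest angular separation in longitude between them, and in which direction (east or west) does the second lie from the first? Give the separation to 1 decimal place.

Raw difference: 146.9 − -162.9 = 309.8°.
Normalise into (−180°, 180°]: 309.8° − 360° = -50.2°.
Negative ⇒ the second point lies to the west; separation 50.2°.

50.2° west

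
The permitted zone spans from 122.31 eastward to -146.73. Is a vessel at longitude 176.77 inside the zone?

Yes

Band width going east from +122.31° to -146.73°: ((-146.73 − 122.31) mod 360) = 90.96°.
Offset of +176.77° east of the west edge: ((176.77 − 122.31) mod 360) = 54.46°.
54.46° ≤ 90.96° ⇒ inside.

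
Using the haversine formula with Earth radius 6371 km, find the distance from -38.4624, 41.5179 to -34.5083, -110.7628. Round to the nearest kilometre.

11413 km

Δλ = -110.7628 − 41.5179 = -152.2807°.
Δφ = -34.5083 − -38.4624 = 3.9541°.
a = sin²(Δφ/2) + cos φ₁ · cos φ₂ · sin²(Δλ/2) = 0.609406.
c = 2·atan2(√a, √(1−a)) = 1.79139 rad → d = 6371·c ≈ 11412.96 km.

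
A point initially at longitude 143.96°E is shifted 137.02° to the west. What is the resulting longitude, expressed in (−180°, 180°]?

6.94°E

Start at +143.96°; shift −137.02° → +6.94°.
+6.94° already lies in (−180°, 180°].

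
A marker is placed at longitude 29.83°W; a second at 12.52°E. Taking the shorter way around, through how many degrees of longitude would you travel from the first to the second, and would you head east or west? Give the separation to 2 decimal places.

Raw difference: 12.52 − -29.83 = 42.35°.
Normalise into (−180°, 180°]: 42.35° stays 42.35°.
Positive ⇒ the second point lies to the east; separation 42.35°.

42.35° east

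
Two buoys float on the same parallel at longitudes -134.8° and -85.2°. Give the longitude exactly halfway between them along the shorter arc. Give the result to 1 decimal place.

Signed shortest Δλ from -134.8° to -85.2° is +49.6°.
Midpoint longitude = -134.8° + (+49.6°)/2 = -134.8° + 24.8° = -110.0°.

-110.0°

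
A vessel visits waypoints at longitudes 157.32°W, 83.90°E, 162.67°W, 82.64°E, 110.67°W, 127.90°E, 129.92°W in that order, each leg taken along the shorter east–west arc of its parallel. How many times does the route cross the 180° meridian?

Leg 1: -157.32° → +83.90°, shortest Δλ = -118.78° (west) — crosses 180°.
Leg 2: +83.90° → -162.67°, shortest Δλ = 113.43° (east) — crosses 180°.
Leg 3: -162.67° → +82.64°, shortest Δλ = -114.69° (west) — crosses 180°.
Leg 4: +82.64° → -110.67°, shortest Δλ = 166.69° (east) — crosses 180°.
Leg 5: -110.67° → +127.90°, shortest Δλ = -121.43° (west) — crosses 180°.
Leg 6: +127.90° → -129.92°, shortest Δλ = 102.18° (east) — crosses 180°.
Total crossings: 6.

6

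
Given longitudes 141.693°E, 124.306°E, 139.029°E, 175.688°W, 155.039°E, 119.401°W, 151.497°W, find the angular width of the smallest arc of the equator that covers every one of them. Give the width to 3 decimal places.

Sort the longitudes: -175.688°, -151.497°, -119.401°, +124.306°, +139.029°, +141.693°, +155.039°.
Eastward gaps between consecutive values (wrapping around): 24.191°, 32.096°, 243.707°, 14.723°, 2.664°, 13.346°, 29.273°.
Largest gap = 243.707° ⇒ minimal covering band is its complement: 360° − 243.707° = 116.293°.
Band runs from +124.306° eastward to -119.401°, crossing the antimeridian.

116.293°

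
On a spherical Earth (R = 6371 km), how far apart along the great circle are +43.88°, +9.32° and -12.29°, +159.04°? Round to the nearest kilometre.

15466 km

Δλ = 159.04 − 9.32 = 149.72°.
Δφ = -12.29 − 43.88 = -56.17°.
a = sin²(Δφ/2) + cos φ₁ · cos φ₂ · sin²(Δλ/2) = 0.877868.
c = 2·atan2(√a, √(1−a)) = 2.42757 rad → d = 6371·c ≈ 15466.06 km.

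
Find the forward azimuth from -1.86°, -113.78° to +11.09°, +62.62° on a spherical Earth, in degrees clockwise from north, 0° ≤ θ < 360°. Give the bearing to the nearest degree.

Δλ = 62.62 − -113.78 = 176.40°.
θ = atan2( sin Δλ · cos φ₂ , cos φ₁ · sin φ₂ − sin φ₁ · cos φ₂ · cos Δλ )
  = atan2(0.06162, 0.16046) = 21.007° → normalised to [0°, 360°): 21.007°.

21°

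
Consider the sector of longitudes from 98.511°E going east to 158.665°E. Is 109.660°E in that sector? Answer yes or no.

Band width going east from +98.511° to +158.665°: ((158.665 − 98.511) mod 360) = 60.154°.
Offset of +109.660° east of the west edge: ((109.660 − 98.511) mod 360) = 11.149°.
11.149° ≤ 60.154° ⇒ inside.

Yes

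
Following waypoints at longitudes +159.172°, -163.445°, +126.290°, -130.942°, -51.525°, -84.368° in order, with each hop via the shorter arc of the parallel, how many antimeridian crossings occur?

3

Leg 1: +159.172° → -163.445°, shortest Δλ = 37.383° (east) — crosses 180°.
Leg 2: -163.445° → +126.290°, shortest Δλ = -70.265° (west) — crosses 180°.
Leg 3: +126.290° → -130.942°, shortest Δλ = 102.768° (east) — crosses 180°.
Leg 4: -130.942° → -51.525°, shortest Δλ = 79.417° (east) — does not cross 180°.
Leg 5: -51.525° → -84.368°, shortest Δλ = -32.843° (west) — does not cross 180°.
Total crossings: 3.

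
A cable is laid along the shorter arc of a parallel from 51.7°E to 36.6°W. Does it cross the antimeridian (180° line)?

No

Signed shortest Δλ = ((-36.6 − 51.7 + 180) mod 360) − 180 = -88.3°.
Going west by 88.3° from +51.7° reaches -36.6° without touching 180°.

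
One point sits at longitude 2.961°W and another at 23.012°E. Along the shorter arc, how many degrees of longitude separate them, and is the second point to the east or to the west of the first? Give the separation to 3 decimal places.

25.973° east

Raw difference: 23.012 − -2.961 = 25.973°.
Normalise into (−180°, 180°]: 25.973° stays 25.973°.
Positive ⇒ the second point lies to the east; separation 25.973°.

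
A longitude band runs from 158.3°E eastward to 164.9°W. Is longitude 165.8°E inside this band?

Band width going east from +158.3° to -164.9°: ((-164.9 − 158.3) mod 360) = 36.8°.
Offset of +165.8° east of the west edge: ((165.8 − 158.3) mod 360) = 7.5°.
7.5° ≤ 36.8° ⇒ inside.

Yes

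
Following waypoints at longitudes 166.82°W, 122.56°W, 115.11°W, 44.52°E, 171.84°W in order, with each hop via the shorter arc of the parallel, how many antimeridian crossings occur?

1

Leg 1: -166.82° → -122.56°, shortest Δλ = 44.26° (east) — does not cross 180°.
Leg 2: -122.56° → -115.11°, shortest Δλ = 7.45° (east) — does not cross 180°.
Leg 3: -115.11° → +44.52°, shortest Δλ = 159.63° (east) — does not cross 180°.
Leg 4: +44.52° → -171.84°, shortest Δλ = 143.64° (east) — crosses 180°.
Total crossings: 1.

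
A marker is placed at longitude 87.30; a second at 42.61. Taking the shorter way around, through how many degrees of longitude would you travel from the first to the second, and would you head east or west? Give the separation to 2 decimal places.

44.69° west

Raw difference: 42.61 − 87.30 = -44.69°.
Normalise into (−180°, 180°]: -44.69° stays -44.69°.
Negative ⇒ the second point lies to the west; separation 44.69°.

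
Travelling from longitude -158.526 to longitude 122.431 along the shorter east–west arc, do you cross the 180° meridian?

Yes

Naïve |122.431 − -158.526| = 280.957° > 180°, so the shorter arc goes the other way round — across 180°.
Signed shortest Δλ = ((122.431 − -158.526 + 180) mod 360) − 180 = -79.043°.
Going west by 79.043° from -158.526° passes through 180° before reaching +122.431°.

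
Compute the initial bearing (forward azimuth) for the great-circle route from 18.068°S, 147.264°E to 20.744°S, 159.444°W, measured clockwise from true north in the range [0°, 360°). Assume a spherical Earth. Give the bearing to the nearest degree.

Δλ = -159.444 − 147.264 = -306.708°; wrapped into (−180°, 180°]: 53.292°.
θ = atan2( sin Δλ · cos φ₂ , cos φ₁ · sin φ₂ − sin φ₁ · cos φ₂ · cos Δλ )
  = atan2(0.74972, -0.16336) = 102.292° → normalised to [0°, 360°): 102.292°.

102°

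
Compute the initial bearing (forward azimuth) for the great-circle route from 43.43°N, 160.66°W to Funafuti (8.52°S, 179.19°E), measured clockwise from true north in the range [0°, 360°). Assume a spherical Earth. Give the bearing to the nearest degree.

205°

Δλ = 179.19 − -160.66 = 339.85°; wrapped into (−180°, 180°]: -20.15°.
θ = atan2( sin Δλ · cos φ₂ , cos φ₁ · sin φ₂ − sin φ₁ · cos φ₂ · cos Δλ )
  = atan2(-0.34068, -0.74586) = -155.451° → normalised to [0°, 360°): 204.549°.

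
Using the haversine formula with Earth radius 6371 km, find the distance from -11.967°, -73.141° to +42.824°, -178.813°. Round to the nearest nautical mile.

Δλ = -178.813 − -73.141 = -105.672°.
Δφ = 42.824 − -11.967 = 54.791°.
a = sin²(Δφ/2) + cos φ₁ · cos φ₂ · sin²(Δλ/2) = 0.667382.
c = 2·atan2(√a, √(1−a)) = 1.91215 rad → d = 6371·c ≈ 12182.32 km ≈ 6577.93 nmi.

6578 nmi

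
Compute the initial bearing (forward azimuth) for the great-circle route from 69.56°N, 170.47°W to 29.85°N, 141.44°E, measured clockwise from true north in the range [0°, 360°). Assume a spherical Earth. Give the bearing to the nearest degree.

Δλ = 141.44 − -170.47 = 311.91°; wrapped into (−180°, 180°]: -48.09°.
θ = atan2( sin Δλ · cos φ₂ , cos φ₁ · sin φ₂ − sin φ₁ · cos φ₂ · cos Δλ )
  = atan2(-0.64546, -0.36905) = -119.759° → normalised to [0°, 360°): 240.241°.

240°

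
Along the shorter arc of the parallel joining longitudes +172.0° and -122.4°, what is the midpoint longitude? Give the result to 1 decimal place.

Signed shortest Δλ from +172.0° to -122.4° is +65.6°.
Midpoint longitude = +172.0° + (+65.6°)/2 = +172.0° + 32.8° = +204.8°.
Normalise into (−180°, 180°]: -155.2°.
(The naïve average (+172.0 + -122.4)/2 = 24.8° is on the wrong side of the globe.)

-155.2°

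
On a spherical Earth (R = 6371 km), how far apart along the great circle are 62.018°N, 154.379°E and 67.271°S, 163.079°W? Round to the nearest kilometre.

Δλ = -163.079 − 154.379 = -317.458°; wrapped into (−180°, 180°]: 42.542°.
Δφ = -67.271 − 62.018 = -129.289°.
a = sin²(Δφ/2) + cos φ₁ · cos φ₂ · sin²(Δλ/2) = 0.840475.
c = 2·atan2(√a, √(1−a)) = 2.31985 rad → d = 6371·c ≈ 14779.79 km.

14780 km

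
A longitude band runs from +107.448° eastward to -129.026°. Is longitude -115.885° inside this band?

Band width going east from +107.448° to -129.026°: ((-129.026 − 107.448) mod 360) = 123.526°.
Offset of -115.885° east of the west edge: ((-115.885 − 107.448) mod 360) = 136.667°.
136.667° > 123.526° ⇒ outside.

No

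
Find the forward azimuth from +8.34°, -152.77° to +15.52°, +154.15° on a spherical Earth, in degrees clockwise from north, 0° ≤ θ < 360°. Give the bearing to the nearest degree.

Δλ = 154.15 − -152.77 = 306.92°; wrapped into (−180°, 180°]: -53.08°.
θ = atan2( sin Δλ · cos φ₂ , cos φ₁ · sin φ₂ − sin φ₁ · cos φ₂ · cos Δλ )
  = atan2(-0.77032, 0.18079) = -76.792° → normalised to [0°, 360°): 283.208°.

283°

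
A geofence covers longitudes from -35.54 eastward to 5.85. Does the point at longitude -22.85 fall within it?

Band width going east from -35.54° to +5.85°: ((5.85 − -35.54) mod 360) = 41.39°.
Offset of -22.85° east of the west edge: ((-22.85 − -35.54) mod 360) = 12.69°.
12.69° ≤ 41.39° ⇒ inside.

Yes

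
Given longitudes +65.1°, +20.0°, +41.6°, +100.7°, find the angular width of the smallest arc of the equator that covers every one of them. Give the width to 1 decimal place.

Sort the longitudes: +20.0°, +41.6°, +65.1°, +100.7°.
Eastward gaps between consecutive values (wrapping around): 21.6°, 23.5°, 35.6°, 279.3°.
Largest gap = 279.3° ⇒ minimal covering band is its complement: 360° − 279.3° = 80.7°.
Band runs from +20.0° eastward to +100.7°.

80.7°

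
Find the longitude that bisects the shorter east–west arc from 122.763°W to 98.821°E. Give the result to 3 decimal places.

168.029°E

Signed shortest Δλ from -122.763° to +98.821° is -138.416°.
Midpoint longitude = -122.763° + (-138.416°)/2 = -122.763° − 69.208° = -191.971°.
Normalise into (−180°, 180°]: +168.029°.
(The naïve average (-122.763 + +98.821)/2 = -11.971° is on the wrong side of the globe.)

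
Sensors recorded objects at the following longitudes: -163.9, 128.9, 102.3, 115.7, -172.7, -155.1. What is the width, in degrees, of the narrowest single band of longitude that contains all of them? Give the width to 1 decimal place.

102.6°

Sort the longitudes: -172.7°, -163.9°, -155.1°, +102.3°, +115.7°, +128.9°.
Eastward gaps between consecutive values (wrapping around): 8.8°, 8.8°, 257.4°, 13.4°, 13.2°, 58.4°.
Largest gap = 257.4° ⇒ minimal covering band is its complement: 360° − 257.4° = 102.6°.
Band runs from +102.3° eastward to -155.1°, crossing the antimeridian.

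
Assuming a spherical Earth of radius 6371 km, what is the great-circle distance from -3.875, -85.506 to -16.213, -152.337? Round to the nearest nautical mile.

Δλ = -152.337 − -85.506 = -66.831°.
Δφ = -16.213 − -3.875 = -12.338°.
a = sin²(Δφ/2) + cos φ₁ · cos φ₂ · sin²(Δλ/2) = 0.302099.
c = 2·atan2(√a, √(1−a)) = 1.16385 rad → d = 6371·c ≈ 7414.92 km ≈ 4003.74 nmi.

4004 nmi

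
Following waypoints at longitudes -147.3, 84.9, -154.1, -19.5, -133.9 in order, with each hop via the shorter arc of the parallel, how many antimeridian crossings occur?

Leg 1: -147.3° → +84.9°, shortest Δλ = -127.8° (west) — crosses 180°.
Leg 2: +84.9° → -154.1°, shortest Δλ = 121.0° (east) — crosses 180°.
Leg 3: -154.1° → -19.5°, shortest Δλ = 134.6° (east) — does not cross 180°.
Leg 4: -19.5° → -133.9°, shortest Δλ = -114.4° (west) — does not cross 180°.
Total crossings: 2.

2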